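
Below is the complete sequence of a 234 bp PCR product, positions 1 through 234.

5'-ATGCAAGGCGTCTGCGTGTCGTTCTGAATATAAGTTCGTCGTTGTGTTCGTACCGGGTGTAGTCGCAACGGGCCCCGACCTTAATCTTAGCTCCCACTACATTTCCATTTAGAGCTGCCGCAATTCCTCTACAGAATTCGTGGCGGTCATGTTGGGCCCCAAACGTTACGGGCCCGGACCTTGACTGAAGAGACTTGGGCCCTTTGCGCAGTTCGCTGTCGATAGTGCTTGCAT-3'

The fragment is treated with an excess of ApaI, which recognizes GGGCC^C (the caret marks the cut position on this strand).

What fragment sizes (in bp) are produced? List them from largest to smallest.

84, 74, 33, 27, 16 bp

ApaI sites (GGGCCC) start at positions 70, 154, 170, 197.
ApaI cuts after base 5 of each site (before the last base), so after positions 74, 158, 174, 201.
Linear molecule, 4 cuts → 5 fragments:
  1–74 → 74 bp
  75–158 → 84 bp
  159–174 → 16 bp
  175–201 → 27 bp
  202–234 → 33 bp
Sorted largest to smallest: 84, 74, 33, 27, 16 bp.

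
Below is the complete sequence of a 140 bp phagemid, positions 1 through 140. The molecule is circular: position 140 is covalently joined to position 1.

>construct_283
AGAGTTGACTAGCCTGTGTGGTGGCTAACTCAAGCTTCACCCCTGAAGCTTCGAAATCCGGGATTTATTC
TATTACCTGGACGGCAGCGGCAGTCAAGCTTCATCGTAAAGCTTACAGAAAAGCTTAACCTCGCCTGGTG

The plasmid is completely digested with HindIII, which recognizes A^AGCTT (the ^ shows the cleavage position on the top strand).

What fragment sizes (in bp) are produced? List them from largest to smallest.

HindIII sites (AAGCTT) start at positions 32, 46, 96, 109, 121.
HindIII cuts after the first base of each site, so after positions 32, 46, 96, 109, 121.
Circular molecule, 5 cuts → 5 fragments:
  33–46 → 14 bp
  47–96 → 50 bp
  97–109 → 13 bp
  110–121 → 12 bp
  122–140 then 1–32 → 19 + 32 = 51 bp
Sorted largest to smallest: 51, 50, 14, 13, 12 bp.

51, 50, 14, 13, 12 bp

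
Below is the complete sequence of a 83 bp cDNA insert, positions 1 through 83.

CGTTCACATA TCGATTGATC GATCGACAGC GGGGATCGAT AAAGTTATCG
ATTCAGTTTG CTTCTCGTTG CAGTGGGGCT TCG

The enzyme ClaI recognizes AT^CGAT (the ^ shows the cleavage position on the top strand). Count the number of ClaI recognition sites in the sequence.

4

ATCGAT occurs starting at positions 10, 18, 35, 47.
ClaI cuts at 4 sites.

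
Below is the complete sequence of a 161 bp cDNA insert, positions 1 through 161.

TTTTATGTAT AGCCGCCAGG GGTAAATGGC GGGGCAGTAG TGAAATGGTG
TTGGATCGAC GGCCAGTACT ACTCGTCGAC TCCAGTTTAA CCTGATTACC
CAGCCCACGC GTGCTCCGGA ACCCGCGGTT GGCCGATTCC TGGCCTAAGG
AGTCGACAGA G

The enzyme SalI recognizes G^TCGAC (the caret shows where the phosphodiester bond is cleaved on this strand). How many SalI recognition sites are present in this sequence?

GTCGAC occurs starting at positions 75, 152.
SalI cuts at 2 sites.

2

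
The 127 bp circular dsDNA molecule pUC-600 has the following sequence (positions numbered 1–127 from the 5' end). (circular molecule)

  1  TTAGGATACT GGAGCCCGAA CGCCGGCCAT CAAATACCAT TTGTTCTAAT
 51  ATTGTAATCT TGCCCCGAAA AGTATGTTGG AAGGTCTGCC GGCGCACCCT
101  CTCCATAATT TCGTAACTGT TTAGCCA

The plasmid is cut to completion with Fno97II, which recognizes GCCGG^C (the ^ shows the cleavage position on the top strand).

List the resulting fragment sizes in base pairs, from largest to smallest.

Fno97II sites (GCCGGC) start at positions 22, 88.
Fno97II cuts after base 5 of each site (before the last base), so after positions 26, 92.
Circular molecule, 2 cuts → 2 fragments:
  27–92 → 66 bp
  93–127 then 1–26 → 35 + 26 = 61 bp
Sorted largest to smallest: 66, 61 bp.

66, 61 bp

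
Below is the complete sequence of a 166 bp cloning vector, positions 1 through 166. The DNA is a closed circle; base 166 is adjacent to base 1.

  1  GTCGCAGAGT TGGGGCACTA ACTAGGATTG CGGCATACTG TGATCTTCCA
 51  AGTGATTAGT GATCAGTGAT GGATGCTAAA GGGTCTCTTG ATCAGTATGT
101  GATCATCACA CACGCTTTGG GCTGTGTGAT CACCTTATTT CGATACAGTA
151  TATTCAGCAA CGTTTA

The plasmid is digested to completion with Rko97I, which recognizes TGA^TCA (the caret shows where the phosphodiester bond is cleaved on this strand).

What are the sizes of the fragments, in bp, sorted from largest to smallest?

Rko97I sites (TGATCA) start at positions 60, 89, 100, 127.
Rko97I cuts after base 3 of each site, so after positions 62, 91, 102, 129.
Circular molecule, 4 cuts → 4 fragments:
  63–91 → 29 bp
  92–102 → 11 bp
  103–129 → 27 bp
  130–166 then 1–62 → 37 + 62 = 99 bp
Sorted largest to smallest: 99, 29, 27, 11 bp.

99, 29, 27, 11 bp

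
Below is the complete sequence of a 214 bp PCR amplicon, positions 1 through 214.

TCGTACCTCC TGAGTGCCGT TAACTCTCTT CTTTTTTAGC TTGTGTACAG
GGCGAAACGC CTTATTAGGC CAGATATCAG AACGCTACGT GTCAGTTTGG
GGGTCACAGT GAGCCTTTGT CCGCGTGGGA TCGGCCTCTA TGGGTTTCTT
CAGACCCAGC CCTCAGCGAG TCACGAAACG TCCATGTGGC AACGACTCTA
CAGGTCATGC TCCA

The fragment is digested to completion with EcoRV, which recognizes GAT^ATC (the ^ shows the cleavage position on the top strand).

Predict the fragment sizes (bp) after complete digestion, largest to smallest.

139, 75 bp

The EcoRV site (GATATC) starts at position 73.
EcoRV cuts after base 3 of each site, so after position 75.
Linear molecule, 1 cut → 2 fragments:
  1–75 → 75 bp
  76–214 → 139 bp
Sorted largest to smallest: 139, 75 bp.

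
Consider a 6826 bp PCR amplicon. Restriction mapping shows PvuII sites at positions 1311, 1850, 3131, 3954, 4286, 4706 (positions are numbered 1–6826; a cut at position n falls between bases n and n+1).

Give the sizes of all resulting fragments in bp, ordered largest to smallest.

2120, 1311, 1281, 823, 539, 420, 332 bp

Linear molecule, 6 cuts → 7 fragments:
  1311 − 0 = 1311 bp
  1850 − 1311 = 539 bp
  3131 − 1850 = 1281 bp
  3954 − 3131 = 823 bp
  4286 − 3954 = 332 bp
  4706 − 4286 = 420 bp
  6826 − 4706 = 2120 bp
Sorted largest to smallest: 2120, 1311, 1281, 823, 539, 420, 332 bp.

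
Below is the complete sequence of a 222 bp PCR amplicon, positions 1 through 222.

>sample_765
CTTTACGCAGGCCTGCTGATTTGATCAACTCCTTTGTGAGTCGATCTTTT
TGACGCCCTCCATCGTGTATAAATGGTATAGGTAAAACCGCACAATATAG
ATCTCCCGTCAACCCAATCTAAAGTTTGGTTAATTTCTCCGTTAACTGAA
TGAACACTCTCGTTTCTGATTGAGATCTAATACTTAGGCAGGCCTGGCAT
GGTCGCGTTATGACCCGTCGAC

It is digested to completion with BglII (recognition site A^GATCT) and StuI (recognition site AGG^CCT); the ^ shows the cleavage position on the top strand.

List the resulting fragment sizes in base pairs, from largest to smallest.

BglII sites (AGATCT) start at positions 99, 173.
BglII cuts after the first base of each site, so after positions 99, 173.
StuI sites (AGGCCT) start at positions 9, 190.
StuI cuts after base 3 of each site, so after positions 11, 192.
Combined cut positions: 11, 99, 173, 192.
Linear molecule, 4 cuts → 5 fragments:
  1–11 → 11 bp
  12–99 → 88 bp
  100–173 → 74 bp
  174–192 → 19 bp
  193–222 → 30 bp
Sorted largest to smallest: 88, 74, 30, 19, 11 bp.

88, 74, 30, 19, 11 bp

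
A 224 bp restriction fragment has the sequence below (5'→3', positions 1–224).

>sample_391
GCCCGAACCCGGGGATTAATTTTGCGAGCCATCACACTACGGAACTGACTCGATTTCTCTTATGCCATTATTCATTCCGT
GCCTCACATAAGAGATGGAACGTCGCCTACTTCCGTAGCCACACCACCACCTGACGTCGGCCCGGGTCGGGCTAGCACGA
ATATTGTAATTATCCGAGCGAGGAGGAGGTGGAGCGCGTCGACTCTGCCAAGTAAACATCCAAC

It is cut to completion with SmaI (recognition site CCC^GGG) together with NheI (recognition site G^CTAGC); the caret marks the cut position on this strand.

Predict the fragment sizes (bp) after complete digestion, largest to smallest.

SmaI sites (CCCGGG) start at positions 8, 141.
SmaI cuts after base 3 of each site, so after positions 10, 143.
The NheI site (GCTAGC) starts at position 151.
NheI cuts after the first base of each site, so after position 151.
Combined cut positions: 10, 143, 151.
Linear molecule, 3 cuts → 4 fragments:
  1–10 → 10 bp
  11–143 → 133 bp
  144–151 → 8 bp
  152–224 → 73 bp
Sorted largest to smallest: 133, 73, 10, 8 bp.

133, 73, 10, 8 bp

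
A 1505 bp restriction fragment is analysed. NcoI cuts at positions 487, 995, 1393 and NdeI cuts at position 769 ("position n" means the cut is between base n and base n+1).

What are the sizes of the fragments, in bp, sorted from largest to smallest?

Combined cut positions (sorted): 487, 769, 995, 1393.
Linear molecule, 4 cuts → 5 fragments:
  487 − 0 = 487 bp
  769 − 487 = 282 bp
  995 − 769 = 226 bp
  1393 − 995 = 398 bp
  1505 − 1393 = 112 bp
Sorted largest to smallest: 487, 398, 282, 226, 112 bp.

487, 398, 282, 226, 112 bp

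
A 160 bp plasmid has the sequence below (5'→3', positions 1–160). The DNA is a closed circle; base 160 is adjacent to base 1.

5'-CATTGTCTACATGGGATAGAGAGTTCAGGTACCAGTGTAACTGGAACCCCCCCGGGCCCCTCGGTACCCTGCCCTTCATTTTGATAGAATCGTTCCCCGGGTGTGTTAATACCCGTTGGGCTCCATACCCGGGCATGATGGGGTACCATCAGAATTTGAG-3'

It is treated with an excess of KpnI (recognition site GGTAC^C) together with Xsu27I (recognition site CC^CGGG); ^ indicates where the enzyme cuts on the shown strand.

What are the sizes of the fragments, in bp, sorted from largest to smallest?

46, 32, 30, 20, 17, 15 bp

KpnI sites (GGTACC) start at positions 28, 63, 142.
KpnI cuts after base 5 of each site (before the last base), so after positions 32, 67, 146.
Xsu27I sites (CCCGGG) start at positions 51, 96, 128.
Xsu27I cuts after base 2 of each site, so after positions 52, 97, 129.
Combined cut positions: 32, 52, 67, 97, 129, 146.
Circular molecule, 6 cuts → 6 fragments:
  33–52 → 20 bp
  53–67 → 15 bp
  68–97 → 30 bp
  98–129 → 32 bp
  130–146 → 17 bp
  147–160 then 1–32 → 14 + 32 = 46 bp
Sorted largest to smallest: 46, 32, 30, 20, 17, 15 bp.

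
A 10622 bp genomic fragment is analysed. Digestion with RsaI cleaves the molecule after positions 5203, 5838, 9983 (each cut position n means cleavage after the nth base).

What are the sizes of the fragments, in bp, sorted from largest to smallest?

Linear molecule, 3 cuts → 4 fragments:
  5203 − 0 = 5203 bp
  5838 − 5203 = 635 bp
  9983 − 5838 = 4145 bp
  10622 − 9983 = 639 bp
Sorted largest to smallest: 5203, 4145, 639, 635 bp.

5203, 4145, 639, 635 bp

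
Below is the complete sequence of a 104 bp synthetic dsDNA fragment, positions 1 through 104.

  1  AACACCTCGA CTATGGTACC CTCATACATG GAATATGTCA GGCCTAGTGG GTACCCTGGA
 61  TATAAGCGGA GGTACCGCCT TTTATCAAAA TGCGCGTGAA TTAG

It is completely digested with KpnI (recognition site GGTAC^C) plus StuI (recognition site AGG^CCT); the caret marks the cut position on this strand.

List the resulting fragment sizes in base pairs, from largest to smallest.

KpnI sites (GGTACC) start at positions 15, 50, 71.
KpnI cuts after base 5 of each site (before the last base), so after positions 19, 54, 75.
The StuI site (AGGCCT) starts at position 40.
StuI cuts after base 3 of each site, so after position 42.
Combined cut positions: 19, 42, 54, 75.
Linear molecule, 4 cuts → 5 fragments:
  1–19 → 19 bp
  20–42 → 23 bp
  43–54 → 12 bp
  55–75 → 21 bp
  76–104 → 29 bp
Sorted largest to smallest: 29, 23, 21, 19, 12 bp.

29, 23, 21, 19, 12 bp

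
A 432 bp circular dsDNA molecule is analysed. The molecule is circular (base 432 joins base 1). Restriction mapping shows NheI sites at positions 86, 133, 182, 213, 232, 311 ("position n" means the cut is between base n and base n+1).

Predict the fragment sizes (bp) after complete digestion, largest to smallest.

207, 79, 49, 47, 31, 19 bp

Circular molecule, 6 cuts → 6 fragments:
  133 − 86 = 47 bp
  182 − 133 = 49 bp
  213 − 182 = 31 bp
  232 − 213 = 19 bp
  311 − 232 = 79 bp
  wrap: 432 − 311 + 86 = 207 bp
Sorted largest to smallest: 207, 79, 49, 47, 31, 19 bp.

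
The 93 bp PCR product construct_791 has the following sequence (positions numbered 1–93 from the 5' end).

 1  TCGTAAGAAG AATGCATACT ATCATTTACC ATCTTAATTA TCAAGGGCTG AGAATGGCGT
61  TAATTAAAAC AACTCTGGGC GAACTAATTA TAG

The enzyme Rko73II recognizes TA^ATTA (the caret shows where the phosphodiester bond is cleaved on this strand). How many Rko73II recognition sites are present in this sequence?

3

TAATTA occurs starting at positions 35, 61, 85.
Rko73II cuts at 3 sites.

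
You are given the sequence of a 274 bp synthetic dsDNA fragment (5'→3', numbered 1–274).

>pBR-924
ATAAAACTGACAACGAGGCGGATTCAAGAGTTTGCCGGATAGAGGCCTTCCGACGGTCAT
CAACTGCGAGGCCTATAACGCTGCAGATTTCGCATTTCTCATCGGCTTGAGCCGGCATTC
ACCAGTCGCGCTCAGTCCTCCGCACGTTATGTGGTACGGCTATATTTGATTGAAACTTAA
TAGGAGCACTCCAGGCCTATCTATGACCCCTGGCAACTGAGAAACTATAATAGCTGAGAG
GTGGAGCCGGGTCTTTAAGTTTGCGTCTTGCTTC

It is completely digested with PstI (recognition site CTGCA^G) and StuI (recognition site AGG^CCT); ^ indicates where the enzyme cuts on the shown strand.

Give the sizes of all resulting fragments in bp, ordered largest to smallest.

The PstI site (CTGCAG) starts at position 81.
PstI cuts after base 5 of each site (before the last base), so after position 85.
StuI sites (AGGCCT) start at positions 43, 69, 193.
StuI cuts after base 3 of each site, so after positions 45, 71, 195.
Combined cut positions: 45, 71, 85, 195.
Linear molecule, 4 cuts → 5 fragments:
  1–45 → 45 bp
  46–71 → 26 bp
  72–85 → 14 bp
  86–195 → 110 bp
  196–274 → 79 bp
Sorted largest to smallest: 110, 79, 45, 26, 14 bp.

110, 79, 45, 26, 14 bp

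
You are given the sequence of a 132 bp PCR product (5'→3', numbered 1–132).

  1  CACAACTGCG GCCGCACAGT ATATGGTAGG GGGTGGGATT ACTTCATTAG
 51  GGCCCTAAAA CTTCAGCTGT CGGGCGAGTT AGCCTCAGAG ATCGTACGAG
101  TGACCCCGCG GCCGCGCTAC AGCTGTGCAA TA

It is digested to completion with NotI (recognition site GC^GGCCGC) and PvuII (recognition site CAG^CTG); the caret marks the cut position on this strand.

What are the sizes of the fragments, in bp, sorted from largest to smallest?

NotI sites (GCGGCCGC) start at positions 8, 108.
NotI cuts after base 2 of each site, so after positions 9, 109.
PvuII sites (CAGCTG) start at positions 64, 120.
PvuII cuts after base 3 of each site, so after positions 66, 122.
Combined cut positions: 9, 66, 109, 122.
Linear molecule, 4 cuts → 5 fragments:
  1–9 → 9 bp
  10–66 → 57 bp
  67–109 → 43 bp
  110–122 → 13 bp
  123–132 → 10 bp
Sorted largest to smallest: 57, 43, 13, 10, 9 bp.

57, 43, 13, 10, 9 bp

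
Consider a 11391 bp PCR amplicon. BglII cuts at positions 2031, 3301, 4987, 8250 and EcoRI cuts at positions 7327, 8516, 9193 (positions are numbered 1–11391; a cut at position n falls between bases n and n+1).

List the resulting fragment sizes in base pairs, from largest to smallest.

Combined cut positions (sorted): 2031, 3301, 4987, 7327, 8250, 8516, 9193.
Linear molecule, 7 cuts → 8 fragments:
  2031 − 0 = 2031 bp
  3301 − 2031 = 1270 bp
  4987 − 3301 = 1686 bp
  7327 − 4987 = 2340 bp
  8250 − 7327 = 923 bp
  8516 − 8250 = 266 bp
  9193 − 8516 = 677 bp
  11391 − 9193 = 2198 bp
Sorted largest to smallest: 2340, 2198, 2031, 1686, 1270, 923, 677, 266 bp.

2340, 2198, 2031, 1686, 1270, 923, 677, 266 bp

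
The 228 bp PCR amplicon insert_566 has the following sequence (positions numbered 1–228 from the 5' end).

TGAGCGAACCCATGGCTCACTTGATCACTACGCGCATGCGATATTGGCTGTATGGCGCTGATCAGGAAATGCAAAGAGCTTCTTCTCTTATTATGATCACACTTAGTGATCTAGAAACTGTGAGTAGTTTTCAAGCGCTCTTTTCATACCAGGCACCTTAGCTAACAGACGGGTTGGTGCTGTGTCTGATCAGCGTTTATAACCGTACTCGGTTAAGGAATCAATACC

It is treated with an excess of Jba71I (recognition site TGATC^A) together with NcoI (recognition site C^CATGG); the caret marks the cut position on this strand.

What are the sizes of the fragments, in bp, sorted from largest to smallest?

Jba71I sites (TGATCA) start at positions 22, 59, 94, 187.
Jba71I cuts after base 5 of each site (before the last base), so after positions 26, 63, 98, 191.
The NcoI site (CCATGG) starts at position 10.
NcoI cuts after the first base of each site, so after position 10.
Combined cut positions: 10, 26, 63, 98, 191.
Linear molecule, 5 cuts → 6 fragments:
  1–10 → 10 bp
  11–26 → 16 bp
  27–63 → 37 bp
  64–98 → 35 bp
  99–191 → 93 bp
  192–228 → 37 bp
Sorted largest to smallest: 93, 37, 37, 35, 16, 10 bp.

93, 37, 37, 35, 16, 10 bp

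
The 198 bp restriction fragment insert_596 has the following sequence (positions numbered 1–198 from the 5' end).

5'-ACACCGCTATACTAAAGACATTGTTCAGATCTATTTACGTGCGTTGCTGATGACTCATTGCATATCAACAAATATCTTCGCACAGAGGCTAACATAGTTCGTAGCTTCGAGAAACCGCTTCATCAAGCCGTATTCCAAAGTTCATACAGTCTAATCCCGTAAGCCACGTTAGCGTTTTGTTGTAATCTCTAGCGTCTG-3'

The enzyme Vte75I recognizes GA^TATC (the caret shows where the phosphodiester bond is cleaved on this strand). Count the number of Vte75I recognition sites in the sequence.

0

No occurrence of GATATC is present in the sequence.
Vte75I does not cut: 0 sites.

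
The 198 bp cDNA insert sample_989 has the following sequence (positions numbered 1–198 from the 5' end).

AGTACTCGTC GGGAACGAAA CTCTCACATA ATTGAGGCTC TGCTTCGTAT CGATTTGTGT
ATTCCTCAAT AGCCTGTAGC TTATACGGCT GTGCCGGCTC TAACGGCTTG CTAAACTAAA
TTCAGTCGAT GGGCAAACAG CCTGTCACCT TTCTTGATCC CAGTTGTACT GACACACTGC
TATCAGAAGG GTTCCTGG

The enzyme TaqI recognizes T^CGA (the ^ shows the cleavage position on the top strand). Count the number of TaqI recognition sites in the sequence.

TCGA occurs starting at positions 50, 126.
TaqI cuts at 2 sites.

2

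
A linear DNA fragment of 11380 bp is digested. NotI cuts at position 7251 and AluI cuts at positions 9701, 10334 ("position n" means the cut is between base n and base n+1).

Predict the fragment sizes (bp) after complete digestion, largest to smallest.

7251, 2450, 1046, 633 bp

Combined cut positions (sorted): 7251, 9701, 10334.
Linear molecule, 3 cuts → 4 fragments:
  7251 − 0 = 7251 bp
  9701 − 7251 = 2450 bp
  10334 − 9701 = 633 bp
  11380 − 10334 = 1046 bp
Sorted largest to smallest: 7251, 2450, 1046, 633 bp.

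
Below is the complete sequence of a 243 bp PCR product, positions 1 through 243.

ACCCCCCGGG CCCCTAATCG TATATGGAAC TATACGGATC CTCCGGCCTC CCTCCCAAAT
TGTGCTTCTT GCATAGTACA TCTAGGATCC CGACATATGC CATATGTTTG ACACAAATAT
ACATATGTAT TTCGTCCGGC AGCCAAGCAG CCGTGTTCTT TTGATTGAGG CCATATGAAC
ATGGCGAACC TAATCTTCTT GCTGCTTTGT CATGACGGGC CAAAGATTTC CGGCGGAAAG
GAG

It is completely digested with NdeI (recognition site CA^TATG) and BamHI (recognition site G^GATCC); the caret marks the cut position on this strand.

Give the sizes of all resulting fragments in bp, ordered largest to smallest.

70, 50, 49, 36, 21, 10, 7 bp

NdeI sites (CATATG) start at positions 94, 101, 122, 172.
NdeI cuts after base 2 of each site, so after positions 95, 102, 123, 173.
BamHI sites (GGATCC) start at positions 36, 85.
BamHI cuts after the first base of each site, so after positions 36, 85.
Combined cut positions: 36, 85, 95, 102, 123, 173.
Linear molecule, 6 cuts → 7 fragments:
  1–36 → 36 bp
  37–85 → 49 bp
  86–95 → 10 bp
  96–102 → 7 bp
  103–123 → 21 bp
  124–173 → 50 bp
  174–243 → 70 bp
Sorted largest to smallest: 70, 50, 49, 36, 21, 10, 7 bp.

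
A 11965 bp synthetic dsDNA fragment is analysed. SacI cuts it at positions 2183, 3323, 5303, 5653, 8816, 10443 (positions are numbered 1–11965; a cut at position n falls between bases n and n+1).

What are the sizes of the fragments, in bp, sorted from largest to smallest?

3163, 2183, 1980, 1627, 1522, 1140, 350 bp

Linear molecule, 6 cuts → 7 fragments:
  2183 − 0 = 2183 bp
  3323 − 2183 = 1140 bp
  5303 − 3323 = 1980 bp
  5653 − 5303 = 350 bp
  8816 − 5653 = 3163 bp
  10443 − 8816 = 1627 bp
  11965 − 10443 = 1522 bp
Sorted largest to smallest: 3163, 2183, 1980, 1627, 1522, 1140, 350 bp.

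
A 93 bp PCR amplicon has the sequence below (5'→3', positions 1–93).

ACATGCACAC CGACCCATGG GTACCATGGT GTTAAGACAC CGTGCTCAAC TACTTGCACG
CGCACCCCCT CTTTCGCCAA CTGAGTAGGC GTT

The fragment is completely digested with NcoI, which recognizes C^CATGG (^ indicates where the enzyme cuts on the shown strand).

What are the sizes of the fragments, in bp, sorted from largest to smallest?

NcoI sites (CCATGG) start at positions 15, 24.
NcoI cuts after the first base of each site, so after positions 15, 24.
Linear molecule, 2 cuts → 3 fragments:
  1–15 → 15 bp
  16–24 → 9 bp
  25–93 → 69 bp
Sorted largest to smallest: 69, 15, 9 bp.

69, 15, 9 bp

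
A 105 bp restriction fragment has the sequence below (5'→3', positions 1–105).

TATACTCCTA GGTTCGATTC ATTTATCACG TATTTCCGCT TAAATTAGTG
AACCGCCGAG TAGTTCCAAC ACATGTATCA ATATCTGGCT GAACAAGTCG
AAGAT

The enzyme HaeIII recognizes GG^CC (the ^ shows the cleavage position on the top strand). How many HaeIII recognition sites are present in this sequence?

No occurrence of GGCC is present in the sequence.
HaeIII does not cut: 0 sites.

0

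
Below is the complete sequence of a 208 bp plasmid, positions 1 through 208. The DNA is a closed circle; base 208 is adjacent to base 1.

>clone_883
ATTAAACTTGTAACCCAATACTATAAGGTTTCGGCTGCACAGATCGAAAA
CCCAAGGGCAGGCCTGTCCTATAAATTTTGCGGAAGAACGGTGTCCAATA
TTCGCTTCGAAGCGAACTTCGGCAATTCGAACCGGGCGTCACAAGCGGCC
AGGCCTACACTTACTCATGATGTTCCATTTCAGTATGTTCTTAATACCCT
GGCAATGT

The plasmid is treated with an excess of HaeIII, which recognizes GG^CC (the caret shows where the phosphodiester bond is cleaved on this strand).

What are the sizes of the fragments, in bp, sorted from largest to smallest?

117, 86, 5 bp

HaeIII sites (GGCC) start at positions 61, 147, 152.
HaeIII cuts after base 2 of each site, so after positions 62, 148, 153.
Circular molecule, 3 cuts → 3 fragments:
  63–148 → 86 bp
  149–153 → 5 bp
  154–208 then 1–62 → 55 + 62 = 117 bp
Sorted largest to smallest: 117, 86, 5 bp.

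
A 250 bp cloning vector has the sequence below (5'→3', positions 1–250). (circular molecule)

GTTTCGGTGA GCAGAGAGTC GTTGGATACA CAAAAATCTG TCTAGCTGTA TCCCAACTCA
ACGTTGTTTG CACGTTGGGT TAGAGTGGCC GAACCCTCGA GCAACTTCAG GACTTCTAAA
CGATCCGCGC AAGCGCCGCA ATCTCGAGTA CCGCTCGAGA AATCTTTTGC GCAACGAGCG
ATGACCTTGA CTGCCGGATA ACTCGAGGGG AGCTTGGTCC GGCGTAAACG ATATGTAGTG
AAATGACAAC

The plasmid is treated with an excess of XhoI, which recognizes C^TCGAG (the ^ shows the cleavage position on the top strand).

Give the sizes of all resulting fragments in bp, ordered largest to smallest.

144, 48, 47, 11 bp

XhoI sites (CTCGAG) start at positions 96, 143, 154, 202.
XhoI cuts after the first base of each site, so after positions 96, 143, 154, 202.
Circular molecule, 4 cuts → 4 fragments:
  97–143 → 47 bp
  144–154 → 11 bp
  155–202 → 48 bp
  203–250 then 1–96 → 48 + 96 = 144 bp
Sorted largest to smallest: 144, 48, 47, 11 bp.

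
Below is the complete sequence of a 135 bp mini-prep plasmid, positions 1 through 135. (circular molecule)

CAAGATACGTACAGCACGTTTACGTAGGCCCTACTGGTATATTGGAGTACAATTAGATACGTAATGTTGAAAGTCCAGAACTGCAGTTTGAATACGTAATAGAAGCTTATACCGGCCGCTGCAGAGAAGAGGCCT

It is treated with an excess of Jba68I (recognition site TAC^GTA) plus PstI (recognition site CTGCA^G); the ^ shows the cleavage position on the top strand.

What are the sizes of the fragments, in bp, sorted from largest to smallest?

37, 28, 25, 20, 15, 10 bp

Jba68I sites (TACGTA) start at positions 6, 21, 58, 93.
Jba68I cuts after base 3 of each site, so after positions 8, 23, 60, 95.
PstI sites (CTGCAG) start at positions 81, 119.
PstI cuts after base 5 of each site (before the last base), so after positions 85, 123.
Combined cut positions: 8, 23, 60, 85, 95, 123.
Circular molecule, 6 cuts → 6 fragments:
  9–23 → 15 bp
  24–60 → 37 bp
  61–85 → 25 bp
  86–95 → 10 bp
  96–123 → 28 bp
  124–135 then 1–8 → 12 + 8 = 20 bp
Sorted largest to smallest: 37, 28, 25, 20, 15, 10 bp.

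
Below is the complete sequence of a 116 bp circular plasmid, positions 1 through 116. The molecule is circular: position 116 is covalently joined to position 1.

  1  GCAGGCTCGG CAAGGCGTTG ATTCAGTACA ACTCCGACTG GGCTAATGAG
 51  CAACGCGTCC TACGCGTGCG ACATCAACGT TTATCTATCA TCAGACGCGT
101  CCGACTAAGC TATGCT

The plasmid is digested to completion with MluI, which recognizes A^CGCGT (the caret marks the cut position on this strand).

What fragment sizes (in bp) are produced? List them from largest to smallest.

MluI sites (ACGCGT) start at positions 53, 62, 95.
MluI cuts after the first base of each site, so after positions 53, 62, 95.
Circular molecule, 3 cuts → 3 fragments:
  54–62 → 9 bp
  63–95 → 33 bp
  96–116 then 1–53 → 21 + 53 = 74 bp
Sorted largest to smallest: 74, 33, 9 bp.

74, 33, 9 bp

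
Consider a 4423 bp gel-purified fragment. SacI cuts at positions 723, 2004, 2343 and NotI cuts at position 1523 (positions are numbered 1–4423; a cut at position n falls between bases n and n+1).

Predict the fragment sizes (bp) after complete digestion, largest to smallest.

Combined cut positions (sorted): 723, 1523, 2004, 2343.
Linear molecule, 4 cuts → 5 fragments:
  723 − 0 = 723 bp
  1523 − 723 = 800 bp
  2004 − 1523 = 481 bp
  2343 − 2004 = 339 bp
  4423 − 2343 = 2080 bp
Sorted largest to smallest: 2080, 800, 723, 481, 339 bp.

2080, 800, 723, 481, 339 bp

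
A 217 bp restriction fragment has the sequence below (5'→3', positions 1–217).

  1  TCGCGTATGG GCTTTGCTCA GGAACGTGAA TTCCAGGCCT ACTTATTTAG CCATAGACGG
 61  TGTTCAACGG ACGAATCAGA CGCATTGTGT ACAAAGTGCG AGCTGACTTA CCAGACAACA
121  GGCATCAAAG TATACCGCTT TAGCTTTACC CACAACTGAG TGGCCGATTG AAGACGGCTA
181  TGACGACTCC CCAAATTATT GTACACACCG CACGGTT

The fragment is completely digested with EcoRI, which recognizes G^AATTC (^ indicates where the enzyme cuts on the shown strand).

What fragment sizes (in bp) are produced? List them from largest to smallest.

189, 28 bp

The EcoRI site (GAATTC) starts at position 28.
EcoRI cuts after the first base of each site, so after position 28.
Linear molecule, 1 cut → 2 fragments:
  1–28 → 28 bp
  29–217 → 189 bp
Sorted largest to smallest: 189, 28 bp.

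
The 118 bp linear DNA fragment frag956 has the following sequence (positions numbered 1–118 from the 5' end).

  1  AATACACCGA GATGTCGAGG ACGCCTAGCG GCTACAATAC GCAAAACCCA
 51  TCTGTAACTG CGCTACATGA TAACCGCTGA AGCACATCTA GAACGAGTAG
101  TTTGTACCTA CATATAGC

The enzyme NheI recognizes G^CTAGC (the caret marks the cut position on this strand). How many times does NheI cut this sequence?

0

No occurrence of GCTAGC is present in the sequence.
NheI does not cut: 0 sites.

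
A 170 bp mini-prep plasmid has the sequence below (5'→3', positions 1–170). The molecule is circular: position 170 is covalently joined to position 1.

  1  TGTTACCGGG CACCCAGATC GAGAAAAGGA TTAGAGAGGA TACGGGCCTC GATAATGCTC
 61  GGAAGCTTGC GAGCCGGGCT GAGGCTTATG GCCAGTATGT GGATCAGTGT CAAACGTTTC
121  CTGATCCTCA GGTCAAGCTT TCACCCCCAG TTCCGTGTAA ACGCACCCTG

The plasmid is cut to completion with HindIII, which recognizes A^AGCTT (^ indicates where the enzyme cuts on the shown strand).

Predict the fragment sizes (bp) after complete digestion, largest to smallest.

98, 72 bp

HindIII sites (AAGCTT) start at positions 63, 135.
HindIII cuts after the first base of each site, so after positions 63, 135.
Circular molecule, 2 cuts → 2 fragments:
  64–135 → 72 bp
  136–170 then 1–63 → 35 + 63 = 98 bp
Sorted largest to smallest: 98, 72 bp.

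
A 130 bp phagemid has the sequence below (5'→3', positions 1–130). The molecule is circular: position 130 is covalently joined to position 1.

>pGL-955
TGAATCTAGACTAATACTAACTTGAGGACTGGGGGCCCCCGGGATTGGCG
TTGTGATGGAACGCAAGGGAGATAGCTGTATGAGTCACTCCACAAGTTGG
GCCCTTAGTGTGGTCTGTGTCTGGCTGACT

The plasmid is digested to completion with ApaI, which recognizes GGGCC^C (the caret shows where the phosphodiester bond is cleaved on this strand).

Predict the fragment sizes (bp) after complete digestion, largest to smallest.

ApaI sites (GGGCCC) start at positions 33, 99.
ApaI cuts after base 5 of each site (before the last base), so after positions 37, 103.
Circular molecule, 2 cuts → 2 fragments:
  38–103 → 66 bp
  104–130 then 1–37 → 27 + 37 = 64 bp
Sorted largest to smallest: 66, 64 bp.

66, 64 bp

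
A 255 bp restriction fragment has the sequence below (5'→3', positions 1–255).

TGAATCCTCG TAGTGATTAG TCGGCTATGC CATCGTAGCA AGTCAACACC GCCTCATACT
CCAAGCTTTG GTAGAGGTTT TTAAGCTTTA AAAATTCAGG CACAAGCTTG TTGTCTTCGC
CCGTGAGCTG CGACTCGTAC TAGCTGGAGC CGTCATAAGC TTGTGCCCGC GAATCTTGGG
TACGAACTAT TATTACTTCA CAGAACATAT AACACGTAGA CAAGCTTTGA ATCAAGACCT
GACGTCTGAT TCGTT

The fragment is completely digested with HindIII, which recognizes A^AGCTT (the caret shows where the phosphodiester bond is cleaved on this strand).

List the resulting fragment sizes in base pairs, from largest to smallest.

HindIII sites (AAGCTT) start at positions 63, 83, 104, 157, 222.
HindIII cuts after the first base of each site, so after positions 63, 83, 104, 157, 222.
Linear molecule, 5 cuts → 6 fragments:
  1–63 → 63 bp
  64–83 → 20 bp
  84–104 → 21 bp
  105–157 → 53 bp
  158–222 → 65 bp
  223–255 → 33 bp
Sorted largest to smallest: 65, 63, 53, 33, 21, 20 bp.

65, 63, 53, 33, 21, 20 bp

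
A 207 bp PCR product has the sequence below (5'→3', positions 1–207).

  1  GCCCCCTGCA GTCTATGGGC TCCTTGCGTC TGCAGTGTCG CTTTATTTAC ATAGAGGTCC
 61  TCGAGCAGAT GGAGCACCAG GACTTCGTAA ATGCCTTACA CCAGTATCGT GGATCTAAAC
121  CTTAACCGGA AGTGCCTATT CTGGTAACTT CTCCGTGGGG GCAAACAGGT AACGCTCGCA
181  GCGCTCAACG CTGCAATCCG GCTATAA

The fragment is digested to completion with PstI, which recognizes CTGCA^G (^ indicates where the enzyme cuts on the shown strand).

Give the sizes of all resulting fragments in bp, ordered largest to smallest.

PstI sites (CTGCAG) start at positions 6, 30.
PstI cuts after base 5 of each site (before the last base), so after positions 10, 34.
Linear molecule, 2 cuts → 3 fragments:
  1–10 → 10 bp
  11–34 → 24 bp
  35–207 → 173 bp
Sorted largest to smallest: 173, 24, 10 bp.

173, 24, 10 bp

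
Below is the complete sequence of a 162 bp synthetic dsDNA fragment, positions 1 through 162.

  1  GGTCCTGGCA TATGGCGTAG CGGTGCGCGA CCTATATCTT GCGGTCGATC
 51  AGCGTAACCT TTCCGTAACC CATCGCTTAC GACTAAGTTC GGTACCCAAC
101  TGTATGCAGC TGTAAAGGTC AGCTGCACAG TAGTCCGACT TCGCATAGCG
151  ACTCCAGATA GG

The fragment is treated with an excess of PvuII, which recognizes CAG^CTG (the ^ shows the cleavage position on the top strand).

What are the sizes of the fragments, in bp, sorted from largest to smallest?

PvuII sites (CAGCTG) start at positions 107, 120.
PvuII cuts after base 3 of each site, so after positions 109, 122.
Linear molecule, 2 cuts → 3 fragments:
  1–109 → 109 bp
  110–122 → 13 bp
  123–162 → 40 bp
Sorted largest to smallest: 109, 40, 13 bp.

109, 40, 13 bp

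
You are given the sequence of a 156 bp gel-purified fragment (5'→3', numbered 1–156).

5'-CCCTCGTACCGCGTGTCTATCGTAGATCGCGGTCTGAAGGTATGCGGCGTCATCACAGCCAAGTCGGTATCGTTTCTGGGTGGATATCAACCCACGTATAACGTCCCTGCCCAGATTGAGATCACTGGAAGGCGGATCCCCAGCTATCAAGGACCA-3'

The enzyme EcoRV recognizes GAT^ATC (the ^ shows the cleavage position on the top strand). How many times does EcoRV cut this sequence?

1

GATATC occurs starting at position 83.
EcoRV cuts at 1 site.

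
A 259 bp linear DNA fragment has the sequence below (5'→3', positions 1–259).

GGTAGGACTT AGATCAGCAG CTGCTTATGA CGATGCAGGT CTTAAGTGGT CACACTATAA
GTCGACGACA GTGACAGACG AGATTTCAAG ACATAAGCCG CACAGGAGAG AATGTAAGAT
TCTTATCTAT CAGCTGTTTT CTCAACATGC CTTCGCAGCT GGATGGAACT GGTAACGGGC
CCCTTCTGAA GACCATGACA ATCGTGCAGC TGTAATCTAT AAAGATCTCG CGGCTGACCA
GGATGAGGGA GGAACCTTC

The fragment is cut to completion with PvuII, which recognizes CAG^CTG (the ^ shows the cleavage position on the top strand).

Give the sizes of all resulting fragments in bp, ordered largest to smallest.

113, 51, 50, 25, 20 bp

PvuII sites (CAGCTG) start at positions 18, 131, 156, 207.
PvuII cuts after base 3 of each site, so after positions 20, 133, 158, 209.
Linear molecule, 4 cuts → 5 fragments:
  1–20 → 20 bp
  21–133 → 113 bp
  134–158 → 25 bp
  159–209 → 51 bp
  210–259 → 50 bp
Sorted largest to smallest: 113, 51, 50, 25, 20 bp.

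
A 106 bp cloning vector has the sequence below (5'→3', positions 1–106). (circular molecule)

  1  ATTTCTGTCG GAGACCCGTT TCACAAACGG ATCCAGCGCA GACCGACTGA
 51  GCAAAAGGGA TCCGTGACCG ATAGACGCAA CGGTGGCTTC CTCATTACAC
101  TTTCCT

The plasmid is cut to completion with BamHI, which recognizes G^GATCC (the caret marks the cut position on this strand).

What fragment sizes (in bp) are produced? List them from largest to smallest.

BamHI sites (GGATCC) start at positions 29, 58.
BamHI cuts after the first base of each site, so after positions 29, 58.
Circular molecule, 2 cuts → 2 fragments:
  30–58 → 29 bp
  59–106 then 1–29 → 48 + 29 = 77 bp
Sorted largest to smallest: 77, 29 bp.

77, 29 bp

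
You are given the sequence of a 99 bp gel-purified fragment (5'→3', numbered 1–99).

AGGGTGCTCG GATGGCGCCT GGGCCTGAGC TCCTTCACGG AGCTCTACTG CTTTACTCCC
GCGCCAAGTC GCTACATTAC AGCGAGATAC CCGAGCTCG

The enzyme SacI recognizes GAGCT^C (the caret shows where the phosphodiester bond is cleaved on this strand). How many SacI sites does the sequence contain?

3

GAGCTC occurs starting at positions 27, 40, 93.
SacI cuts at 3 sites.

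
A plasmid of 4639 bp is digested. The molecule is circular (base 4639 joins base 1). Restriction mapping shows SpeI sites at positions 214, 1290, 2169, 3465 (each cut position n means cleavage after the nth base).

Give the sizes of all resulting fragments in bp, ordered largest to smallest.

1388, 1296, 1076, 879 bp

Circular molecule, 4 cuts → 4 fragments:
  1290 − 214 = 1076 bp
  2169 − 1290 = 879 bp
  3465 − 2169 = 1296 bp
  wrap: 4639 − 3465 + 214 = 1388 bp
Sorted largest to smallest: 1388, 1296, 1076, 879 bp.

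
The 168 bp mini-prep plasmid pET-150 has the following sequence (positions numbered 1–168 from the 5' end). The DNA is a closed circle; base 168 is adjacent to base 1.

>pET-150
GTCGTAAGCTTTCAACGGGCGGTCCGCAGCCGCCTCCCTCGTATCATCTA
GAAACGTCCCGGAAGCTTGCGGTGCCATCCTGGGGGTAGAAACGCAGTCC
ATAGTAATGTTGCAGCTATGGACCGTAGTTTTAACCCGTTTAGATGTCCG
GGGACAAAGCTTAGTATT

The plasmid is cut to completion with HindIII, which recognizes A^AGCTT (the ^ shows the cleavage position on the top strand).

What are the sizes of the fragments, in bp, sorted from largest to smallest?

HindIII sites (AAGCTT) start at positions 6, 63, 157.
HindIII cuts after the first base of each site, so after positions 6, 63, 157.
Circular molecule, 3 cuts → 3 fragments:
  7–63 → 57 bp
  64–157 → 94 bp
  158–168 then 1–6 → 11 + 6 = 17 bp
Sorted largest to smallest: 94, 57, 17 bp.

94, 57, 17 bp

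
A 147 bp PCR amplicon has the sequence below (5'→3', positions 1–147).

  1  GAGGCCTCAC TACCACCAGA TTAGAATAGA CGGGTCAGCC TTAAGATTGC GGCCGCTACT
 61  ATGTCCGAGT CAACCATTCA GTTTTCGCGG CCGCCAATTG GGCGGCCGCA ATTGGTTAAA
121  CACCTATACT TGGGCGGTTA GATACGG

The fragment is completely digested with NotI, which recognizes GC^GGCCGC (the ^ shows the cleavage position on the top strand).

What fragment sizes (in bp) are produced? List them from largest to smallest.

NotI sites (GCGGCCGC) start at positions 49, 87, 102.
NotI cuts after base 2 of each site, so after positions 50, 88, 103.
Linear molecule, 3 cuts → 4 fragments:
  1–50 → 50 bp
  51–88 → 38 bp
  89–103 → 15 bp
  104–147 → 44 bp
Sorted largest to smallest: 50, 44, 38, 15 bp.

50, 44, 38, 15 bp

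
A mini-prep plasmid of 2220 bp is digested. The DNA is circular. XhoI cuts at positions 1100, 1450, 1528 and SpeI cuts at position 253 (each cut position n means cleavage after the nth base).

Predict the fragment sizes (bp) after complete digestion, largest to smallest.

945, 847, 350, 78 bp

Combined cut positions (sorted): 253, 1100, 1450, 1528.
Circular molecule, 4 cuts → 4 fragments:
  1100 − 253 = 847 bp
  1450 − 1100 = 350 bp
  1528 − 1450 = 78 bp
  wrap: 2220 − 1528 + 253 = 945 bp
Sorted largest to smallest: 945, 847, 350, 78 bp.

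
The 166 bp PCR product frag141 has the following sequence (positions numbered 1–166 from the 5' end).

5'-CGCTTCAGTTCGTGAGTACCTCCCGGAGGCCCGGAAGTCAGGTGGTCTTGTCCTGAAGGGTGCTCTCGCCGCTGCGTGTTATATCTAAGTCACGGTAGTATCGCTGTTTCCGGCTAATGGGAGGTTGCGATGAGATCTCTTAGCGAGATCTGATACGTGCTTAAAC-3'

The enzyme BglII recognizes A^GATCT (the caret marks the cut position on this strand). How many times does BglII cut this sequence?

AGATCT occurs starting at positions 133, 146.
BglII cuts at 2 sites.

2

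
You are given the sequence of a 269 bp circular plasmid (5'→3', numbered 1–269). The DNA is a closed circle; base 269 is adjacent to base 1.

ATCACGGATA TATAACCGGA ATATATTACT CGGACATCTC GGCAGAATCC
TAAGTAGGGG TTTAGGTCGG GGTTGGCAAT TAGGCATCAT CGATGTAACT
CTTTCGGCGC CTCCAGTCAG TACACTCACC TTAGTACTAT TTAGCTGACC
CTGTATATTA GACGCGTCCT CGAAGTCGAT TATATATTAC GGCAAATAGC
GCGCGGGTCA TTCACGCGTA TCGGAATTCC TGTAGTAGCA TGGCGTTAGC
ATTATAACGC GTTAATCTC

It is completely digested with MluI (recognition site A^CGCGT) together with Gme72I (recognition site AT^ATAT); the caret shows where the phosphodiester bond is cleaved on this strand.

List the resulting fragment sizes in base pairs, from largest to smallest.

140, 43, 31, 21, 21, 13 bp

MluI sites (ACGCGT) start at positions 162, 214, 257.
MluI cuts after the first base of each site, so after positions 162, 214, 257.
Gme72I sites (ATATAT) start at positions 8, 21, 182.
Gme72I cuts after base 2 of each site, so after positions 9, 22, 183.
Combined cut positions: 9, 22, 162, 183, 214, 257.
Circular molecule, 6 cuts → 6 fragments:
  10–22 → 13 bp
  23–162 → 140 bp
  163–183 → 21 bp
  184–214 → 31 bp
  215–257 → 43 bp
  258–269 then 1–9 → 12 + 9 = 21 bp
Sorted largest to smallest: 140, 43, 31, 21, 21, 13 bp.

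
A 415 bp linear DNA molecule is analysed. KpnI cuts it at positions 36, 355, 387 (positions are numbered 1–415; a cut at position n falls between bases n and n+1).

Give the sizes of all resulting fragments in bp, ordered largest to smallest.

319, 36, 32, 28 bp

Linear molecule, 3 cuts → 4 fragments:
  36 − 0 = 36 bp
  355 − 36 = 319 bp
  387 − 355 = 32 bp
  415 − 387 = 28 bp
Sorted largest to smallest: 319, 36, 32, 28 bp.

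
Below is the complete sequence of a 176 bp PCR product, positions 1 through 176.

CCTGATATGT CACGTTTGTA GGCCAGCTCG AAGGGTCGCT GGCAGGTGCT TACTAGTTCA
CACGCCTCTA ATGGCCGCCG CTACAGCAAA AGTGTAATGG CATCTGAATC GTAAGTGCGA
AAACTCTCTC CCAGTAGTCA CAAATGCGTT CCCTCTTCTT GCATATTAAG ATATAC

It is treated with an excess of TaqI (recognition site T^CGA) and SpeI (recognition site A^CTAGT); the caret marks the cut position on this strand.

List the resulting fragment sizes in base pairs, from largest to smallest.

124, 28, 24 bp

The TaqI site (TCGA) starts at position 28.
TaqI cuts after the first base of each site, so after position 28.
The SpeI site (ACTAGT) starts at position 52.
SpeI cuts after the first base of each site, so after position 52.
Combined cut positions: 28, 52.
Linear molecule, 2 cuts → 3 fragments:
  1–28 → 28 bp
  29–52 → 24 bp
  53–176 → 124 bp
Sorted largest to smallest: 124, 28, 24 bp.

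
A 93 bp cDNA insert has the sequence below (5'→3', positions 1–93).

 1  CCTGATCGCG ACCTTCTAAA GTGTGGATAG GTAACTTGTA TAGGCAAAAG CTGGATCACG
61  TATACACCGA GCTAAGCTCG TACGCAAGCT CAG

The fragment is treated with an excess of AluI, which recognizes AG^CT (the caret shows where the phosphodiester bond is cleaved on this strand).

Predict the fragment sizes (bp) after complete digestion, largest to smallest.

50, 21, 12, 5, 5 bp

AluI sites (AGCT) start at positions 49, 70, 75, 87.
AluI cuts after base 2 of each site, so after positions 50, 71, 76, 88.
Linear molecule, 4 cuts → 5 fragments:
  1–50 → 50 bp
  51–71 → 21 bp
  72–76 → 5 bp
  77–88 → 12 bp
  89–93 → 5 bp
Sorted largest to smallest: 50, 21, 12, 5, 5 bp.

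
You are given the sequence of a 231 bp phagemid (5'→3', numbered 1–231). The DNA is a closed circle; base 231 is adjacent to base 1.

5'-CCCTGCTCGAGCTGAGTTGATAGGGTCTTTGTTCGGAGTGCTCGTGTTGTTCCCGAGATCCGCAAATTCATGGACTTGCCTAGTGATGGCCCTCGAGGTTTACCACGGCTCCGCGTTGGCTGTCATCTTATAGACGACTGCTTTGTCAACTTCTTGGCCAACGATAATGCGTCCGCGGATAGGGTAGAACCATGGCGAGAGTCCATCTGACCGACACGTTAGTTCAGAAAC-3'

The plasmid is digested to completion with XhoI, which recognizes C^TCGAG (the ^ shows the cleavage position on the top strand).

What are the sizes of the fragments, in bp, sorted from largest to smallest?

145, 86 bp

XhoI sites (CTCGAG) start at positions 6, 92.
XhoI cuts after the first base of each site, so after positions 6, 92.
Circular molecule, 2 cuts → 2 fragments:
  7–92 → 86 bp
  93–231 then 1–6 → 139 + 6 = 145 bp
Sorted largest to smallest: 145, 86 bp.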